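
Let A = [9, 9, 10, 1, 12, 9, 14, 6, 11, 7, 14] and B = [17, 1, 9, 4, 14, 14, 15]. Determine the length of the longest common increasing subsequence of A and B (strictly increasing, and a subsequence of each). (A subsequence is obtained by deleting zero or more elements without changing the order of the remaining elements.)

3

For each value that appears in both, track the longest common increasing run ending there.
The best achievable length is 3; one witness is 1, 9, 14 (A-positions 4,6,7, B-positions 2,3,5).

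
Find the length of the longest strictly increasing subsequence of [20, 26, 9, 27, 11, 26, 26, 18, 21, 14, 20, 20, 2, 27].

5

Let dp[i] be the longest increasing subsequence ending at position i. Then dp = [1, 2, 1, 3, 2, 3, 3, 3, 4, 3, 4, 4, 1, 5].
The maximum is 5; one witness is 9, 11, 18, 21, 27 at positions 3,5,8,9,14.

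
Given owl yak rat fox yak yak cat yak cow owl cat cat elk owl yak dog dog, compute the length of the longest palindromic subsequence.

One longest palindromic subsequence is yak owl cat cat owl yak (positions 8,10,11,12,14,15); it reads the same forward and backward, and the interval DP gives dp[1][17] = 6.

6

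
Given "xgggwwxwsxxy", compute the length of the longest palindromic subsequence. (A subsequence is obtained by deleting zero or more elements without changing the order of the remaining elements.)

5

One longest palindromic subsequence is xxsxx (positions 1,7,9,10,11); it reads the same forward and backward, and the interval DP gives dp[1][12] = 5.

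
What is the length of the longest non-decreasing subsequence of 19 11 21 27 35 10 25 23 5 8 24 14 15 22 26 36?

7

Scanning left to right, the best length ending at each element is: 19→1, 11→1, 21→2, 27→3, 35→4, 10→1, 25→3, 23→3, 5→1, 8→2, 24→4, 14→3, 15→4, 22→5, 26→6, 36→7.
So the longest non-decreasing subsequence has length 7, e.g. 5, 8, 14, 15, 22, 26, 36.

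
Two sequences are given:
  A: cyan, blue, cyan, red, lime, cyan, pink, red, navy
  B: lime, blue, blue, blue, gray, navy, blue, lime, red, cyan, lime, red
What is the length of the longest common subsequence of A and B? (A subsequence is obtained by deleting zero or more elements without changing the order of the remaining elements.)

A longest common subsequence is blue, cyan, lime, red (length 4); the LCS DP confirms no longer common subsequence exists.

4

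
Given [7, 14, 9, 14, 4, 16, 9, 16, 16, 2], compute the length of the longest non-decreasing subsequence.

Let dp[i] be the longest non-decreasing subsequence ending at position i. Then dp = [1, 2, 2, 3, 1, 4, 3, 5, 6, 1].
The maximum is 6; one witness is 7, 14, 14, 16, 16, 16 at positions 1,2,4,6,8,9.

6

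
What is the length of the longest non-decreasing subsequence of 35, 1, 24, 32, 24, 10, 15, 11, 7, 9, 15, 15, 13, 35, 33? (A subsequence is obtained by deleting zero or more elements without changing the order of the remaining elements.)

Let dp[i] be the longest non-decreasing subsequence ending at position i. Then dp = [1, 1, 2, 3, 3, 2, 3, 3, 2, 3, 4, 5, 4, 6, 6].
The maximum is 6; one witness is 1, 10, 15, 15, 15, 35 at positions 2,6,7,11,12,14.

6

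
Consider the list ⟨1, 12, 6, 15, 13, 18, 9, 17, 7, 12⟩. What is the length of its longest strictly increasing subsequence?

4

Let dp[i] be the longest increasing subsequence ending at position i. Then dp = [1, 2, 2, 3, 3, 4, 3, 4, 3, 4].
The maximum is 4; one witness is 1, 12, 15, 18 at positions 1,2,4,6.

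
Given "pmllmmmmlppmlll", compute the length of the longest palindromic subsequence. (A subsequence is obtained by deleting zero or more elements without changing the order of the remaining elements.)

One longest palindromic subsequence is llmmmmmll (positions 3,4,5,6,7,8,12,14,15); it reads the same forward and backward, and the interval DP gives dp[1][15] = 9.

9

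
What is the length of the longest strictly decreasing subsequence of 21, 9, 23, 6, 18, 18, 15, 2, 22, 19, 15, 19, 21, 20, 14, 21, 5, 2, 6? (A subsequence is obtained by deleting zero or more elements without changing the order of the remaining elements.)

Scanning left to right, the best length ending at each element is: 21→1, 9→2, 23→1, 6→3, 18→2, 18→2, 15→3, 2→4, 22→2, 19→3, 15→4, 19→3, 21→3, 20→4, 14→5, 21→3, 5→6, 2→7, 6→6.
So the longest decreasing subsequence has length 7, e.g. 23, 22, 19, 15, 14, 5, 2.

7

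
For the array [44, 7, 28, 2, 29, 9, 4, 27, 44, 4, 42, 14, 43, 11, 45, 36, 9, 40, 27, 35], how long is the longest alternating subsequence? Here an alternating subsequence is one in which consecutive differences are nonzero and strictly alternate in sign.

17

Track the best alternating length ending on an up-step vs a down-step at each position: up/down = 1/1, 1/2, 3/2, 1/4, 5/2, 5/6, 5/6, 7/6, 7/1, 5/8, 9/8, 9/10, 11/8, 9/12, 13/1, 13/14, 9/14, 15/14, 15/16, 17/16.
The maximum over both is 17; one such subsequence is 44, 7, 28, 2, 29, 9, 27, 4, 42, 14, 43, 11, 45, 36, 40, 27, 35.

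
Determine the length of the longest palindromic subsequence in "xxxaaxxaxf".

Using dp[i][j] = 2 + dp[i+1][j−1] if the ends match, else max(dp[i+1][j], dp[i][j−1]):
dp[1][10] = 8. A witness is xxxaaxxx at positions 1,2,3,4,5,6,7,9.

8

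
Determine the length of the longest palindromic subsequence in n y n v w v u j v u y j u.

5

One longest palindromic subsequence is ujyju (positions 7,8,11,12,13); it reads the same forward and backward, and the interval DP gives dp[1][13] = 5.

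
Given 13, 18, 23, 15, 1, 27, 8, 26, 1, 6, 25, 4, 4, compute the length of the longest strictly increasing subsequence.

4

Scanning left to right, the best length ending at each element is: 13→1, 18→2, 23→3, 15→2, 1→1, 27→4, 8→2, 26→4, 1→1, 6→2, 25→4, 4→2, 4→2.
So the longest increasing subsequence has length 4, e.g. 13, 18, 23, 27.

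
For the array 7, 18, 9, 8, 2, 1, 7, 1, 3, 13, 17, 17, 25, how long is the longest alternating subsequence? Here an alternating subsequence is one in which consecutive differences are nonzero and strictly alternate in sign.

A longest alternating subsequence is 7, 18, 2, 7, 1, 3 (positions 1,2,5,7,8,9); its 5 consecutive differences strictly alternate in sign, and length 6 is optimal.

6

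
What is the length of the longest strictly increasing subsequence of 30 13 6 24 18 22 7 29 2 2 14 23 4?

4

One longest increasing subsequence is 13, 18, 22, 29 (positions 2,5,6,8), of length 4; no longer one exists.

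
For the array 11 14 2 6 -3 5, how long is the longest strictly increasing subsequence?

Scanning left to right, the best length ending at each element is: 11→1, 14→2, 2→1, 6→2, -3→1, 5→2.
So the longest increasing subsequence has length 2, e.g. 11, 14.

2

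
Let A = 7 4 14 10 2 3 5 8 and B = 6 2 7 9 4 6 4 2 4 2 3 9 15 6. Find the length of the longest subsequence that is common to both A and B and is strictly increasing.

A longest common strictly increasing subsequence is 2, 3 (length 2); it appears in order in both A and B, and no longer such subsequence exists.

2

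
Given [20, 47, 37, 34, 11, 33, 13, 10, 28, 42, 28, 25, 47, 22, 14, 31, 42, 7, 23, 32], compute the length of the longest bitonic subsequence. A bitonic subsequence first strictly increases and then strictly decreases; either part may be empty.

Let inc[i] be the LIS ending at i and dec[i] the longest strictly decreasing subsequence starting at i. inc = [1, 2, 2, 2, 1, 2, 2, 1, 3, 4, 3, 3, 5, 3, 3, 4, 5, 1, 4, 5], dec = [4, 9, 8, 7, 3, 6, 3, 2, 5, 6, 5, 4, 4, 3, 2, 2, 2, 1, 1, 1].
max_i inc[i]+dec[i]−1 = 10, with one witness 20, 47, 37, 34, 33, 28, 25, 22, 14, 7.

10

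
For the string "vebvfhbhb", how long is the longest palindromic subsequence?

5

Using dp[i][j] = 2 + dp[i+1][j−1] if the ends match, else max(dp[i+1][j], dp[i][j−1]):
dp[1][9] = 5. A witness is bhbhb at positions 3,6,7,8,9.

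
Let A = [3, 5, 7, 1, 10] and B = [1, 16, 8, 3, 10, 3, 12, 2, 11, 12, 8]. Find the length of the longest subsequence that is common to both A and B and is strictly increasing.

For each value that appears in both, track the longest common increasing run ending there.
The best achievable length is 2; one witness is 1, 10 (A-positions 4,5, B-positions 1,5).

2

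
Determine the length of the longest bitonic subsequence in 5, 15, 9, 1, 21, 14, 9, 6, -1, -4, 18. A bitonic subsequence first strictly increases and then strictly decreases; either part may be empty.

One longest bitonic subsequence is 5, 15, 21, 14, 9, 6, -1, -4 (positions 1,2,5,6,7,8,9,10): it rises to 21 then falls. Length 8 is optimal.

8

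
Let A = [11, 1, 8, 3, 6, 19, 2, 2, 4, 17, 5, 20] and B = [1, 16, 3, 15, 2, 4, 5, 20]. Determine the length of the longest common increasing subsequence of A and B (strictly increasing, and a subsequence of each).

5

For each value that appears in both, track the longest common increasing run ending there.
The best achievable length is 5; one witness is 1, 3, 4, 5, 20 (A-positions 2,4,9,11,12, B-positions 1,3,6,7,8).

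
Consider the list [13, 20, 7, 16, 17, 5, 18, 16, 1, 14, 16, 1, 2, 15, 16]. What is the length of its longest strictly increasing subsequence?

Let dp[i] be the longest increasing subsequence ending at position i. Then dp = [1, 2, 1, 2, 3, 1, 4, 2, 1, 2, 3, 1, 2, 3, 4].
The maximum is 4; one witness is 13, 16, 17, 18 at positions 1,4,5,7.

4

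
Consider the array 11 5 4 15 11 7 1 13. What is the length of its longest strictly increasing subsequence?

3

Let dp[i] be the longest increasing subsequence ending at position i. Then dp = [1, 1, 1, 2, 2, 2, 1, 3].
The maximum is 3; one witness is 5, 11, 13 at positions 2,5,8.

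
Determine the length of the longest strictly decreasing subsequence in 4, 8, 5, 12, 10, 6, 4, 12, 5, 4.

Let dp[i] be the longest decreasing subsequence ending at position i. Then dp = [1, 1, 2, 1, 2, 3, 4, 1, 4, 5].
The maximum is 5; one witness is 12, 10, 6, 5, 4 at positions 4,5,6,9,10.

5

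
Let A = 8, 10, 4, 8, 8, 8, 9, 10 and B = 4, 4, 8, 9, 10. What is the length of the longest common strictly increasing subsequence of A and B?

4

For each value that appears in both, track the longest common increasing run ending there.
The best achievable length is 4; one witness is 4, 8, 9, 10 (A-positions 3,4,7,8, B-positions 1,3,4,5).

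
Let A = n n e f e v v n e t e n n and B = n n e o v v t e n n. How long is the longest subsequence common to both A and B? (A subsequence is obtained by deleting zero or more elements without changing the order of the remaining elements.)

9

A longest common subsequence is nnevvtenn (length 9); the LCS DP confirms no longer common subsequence exists.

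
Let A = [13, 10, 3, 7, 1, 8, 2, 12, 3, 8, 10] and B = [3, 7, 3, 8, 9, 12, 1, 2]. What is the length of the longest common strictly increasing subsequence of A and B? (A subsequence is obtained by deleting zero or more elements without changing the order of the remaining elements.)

For each value that appears in both, track the longest common increasing run ending there.
The best achievable length is 4; one witness is 3, 7, 8, 12 (A-positions 3,4,6,8, B-positions 1,2,4,6).

4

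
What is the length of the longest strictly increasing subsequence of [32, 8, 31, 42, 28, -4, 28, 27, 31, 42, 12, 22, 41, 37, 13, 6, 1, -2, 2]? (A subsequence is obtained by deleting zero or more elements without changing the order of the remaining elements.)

Let dp[i] be the longest increasing subsequence ending at position i. Then dp = [1, 1, 2, 3, 2, 1, 2, 2, 3, 4, 2, 3, 4, 4, 3, 2, 2, 2, 3].
The maximum is 4; one witness is 8, 28, 31, 42 at positions 2,5,9,10.

4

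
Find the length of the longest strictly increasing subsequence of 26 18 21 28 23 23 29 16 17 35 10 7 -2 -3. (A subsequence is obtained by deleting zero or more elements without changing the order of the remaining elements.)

Let dp[i] be the longest increasing subsequence ending at position i. Then dp = [1, 1, 2, 3, 3, 3, 4, 1, 2, 5, 1, 1, 1, 1].
The maximum is 5; one witness is 18, 21, 28, 29, 35 at positions 2,3,4,7,10.

5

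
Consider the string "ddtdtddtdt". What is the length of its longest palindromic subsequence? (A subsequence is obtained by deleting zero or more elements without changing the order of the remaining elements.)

8

Using dp[i][j] = 2 + dp[i+1][j−1] if the ends match, else max(dp[i+1][j], dp[i][j−1]):
dp[1][10] = 8. A witness is tdtddtdt at positions 3,4,5,6,7,8,9,10.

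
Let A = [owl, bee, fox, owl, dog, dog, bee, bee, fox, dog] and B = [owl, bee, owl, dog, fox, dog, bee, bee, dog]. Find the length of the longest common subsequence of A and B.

8

A longest common subsequence is owl, bee, owl, dog, dog, bee, bee, dog (length 8); the LCS DP confirms no longer common subsequence exists.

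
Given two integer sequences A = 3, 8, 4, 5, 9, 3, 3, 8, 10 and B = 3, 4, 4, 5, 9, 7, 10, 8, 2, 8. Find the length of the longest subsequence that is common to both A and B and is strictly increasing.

5

For each value that appears in both, track the longest common increasing run ending there.
The best achievable length is 5; one witness is 3, 4, 5, 9, 10 (A-positions 1,3,4,5,9, B-positions 1,2,4,5,7).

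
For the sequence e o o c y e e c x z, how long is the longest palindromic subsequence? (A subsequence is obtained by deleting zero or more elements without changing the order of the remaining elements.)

Using dp[i][j] = 2 + dp[i+1][j−1] if the ends match, else max(dp[i+1][j], dp[i][j−1]):
dp[1][10] = 4. A witness is ceec at positions 4,6,7,8.

4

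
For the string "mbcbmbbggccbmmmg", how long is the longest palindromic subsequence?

Using dp[i][j] = 2 + dp[i+1][j−1] if the ends match, else max(dp[i+1][j], dp[i][j−1]):
dp[1][16] = 9. A witness is mbcbbbcbm at positions 1,2,3,4,6,7,11,12,15.

9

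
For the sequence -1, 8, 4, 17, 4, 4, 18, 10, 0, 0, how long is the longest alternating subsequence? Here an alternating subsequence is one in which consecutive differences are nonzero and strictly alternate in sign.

7

A longest alternating subsequence is -1, 8, 4, 17, 4, 18, 10 (positions 1,2,3,4,5,7,8); its 6 consecutive differences strictly alternate in sign, and length 7 is optimal.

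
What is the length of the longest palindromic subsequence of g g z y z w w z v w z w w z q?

One longest palindromic subsequence is zwwzwzwwz (positions 5,6,7,8,10,11,12,13,14); it reads the same forward and backward, and the interval DP gives dp[1][15] = 9.

9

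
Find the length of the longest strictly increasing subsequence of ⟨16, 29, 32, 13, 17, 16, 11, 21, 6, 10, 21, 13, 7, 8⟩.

Let dp[i] be the longest increasing subsequence ending at position i. Then dp = [1, 2, 3, 1, 2, 2, 1, 3, 1, 2, 3, 3, 2, 3].
The maximum is 3; one witness is 16, 29, 32 at positions 1,2,3.

3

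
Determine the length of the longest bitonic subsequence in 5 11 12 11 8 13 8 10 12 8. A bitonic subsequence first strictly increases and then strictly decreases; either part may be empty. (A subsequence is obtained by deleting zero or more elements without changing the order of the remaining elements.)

6

Let inc[i] be the LIS ending at i and dec[i] the longest strictly decreasing subsequence starting at i. inc = [1, 2, 3, 2, 2, 4, 2, 3, 4, 2], dec = [1, 3, 4, 3, 1, 3, 1, 2, 2, 1].
max_i inc[i]+dec[i]−1 = 6, with one witness 5, 11, 12, 11, 10, 8.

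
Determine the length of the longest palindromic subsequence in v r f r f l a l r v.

One longest palindromic subsequence is vrlalrv (positions 1,2,6,7,8,9,10); it reads the same forward and backward, and the interval DP gives dp[1][10] = 7.

7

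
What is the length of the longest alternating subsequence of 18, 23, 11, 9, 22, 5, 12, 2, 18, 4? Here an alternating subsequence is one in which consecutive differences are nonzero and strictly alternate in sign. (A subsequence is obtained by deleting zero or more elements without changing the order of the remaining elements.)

9

Track the best alternating length ending on an up-step vs a down-step at each position: up/down = 1/1, 2/1, 1/3, 1/3, 4/3, 1/5, 6/5, 1/7, 8/5, 8/9.
The maximum over both is 9; one such subsequence is 18, 23, 11, 22, 5, 12, 2, 18, 4.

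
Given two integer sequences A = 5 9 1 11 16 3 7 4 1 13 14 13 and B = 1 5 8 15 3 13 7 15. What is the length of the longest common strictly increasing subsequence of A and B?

3

A longest common strictly increasing subsequence is 1, 3, 13 (length 3); it appears in order in both A and B, and no longer such subsequence exists.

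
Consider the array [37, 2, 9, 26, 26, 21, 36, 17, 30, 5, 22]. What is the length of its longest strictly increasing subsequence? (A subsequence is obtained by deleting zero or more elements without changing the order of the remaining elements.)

Scanning left to right, the best length ending at each element is: 37→1, 2→1, 9→2, 26→3, 26→3, 21→3, 36→4, 17→3, 30→4, 5→2, 22→4.
So the longest increasing subsequence has length 4, e.g. 2, 9, 26, 36.

4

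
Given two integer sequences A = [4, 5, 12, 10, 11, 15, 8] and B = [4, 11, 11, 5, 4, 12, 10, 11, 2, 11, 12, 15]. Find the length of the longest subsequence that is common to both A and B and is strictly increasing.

For each value that appears in both, track the longest common increasing run ending there.
The best achievable length is 5; one witness is 4, 5, 10, 11, 15 (A-positions 1,2,4,5,6, B-positions 1,4,7,8,12).

5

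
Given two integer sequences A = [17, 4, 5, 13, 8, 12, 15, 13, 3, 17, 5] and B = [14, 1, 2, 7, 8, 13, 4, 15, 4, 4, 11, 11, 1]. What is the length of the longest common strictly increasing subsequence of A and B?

For each value that appears in both, track the longest common increasing run ending there.
The best achievable length is 2; one witness is 8, 13 (A-positions 5,8, B-positions 5,6).

2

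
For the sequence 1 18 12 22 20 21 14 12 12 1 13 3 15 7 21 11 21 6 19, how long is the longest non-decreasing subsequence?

Scanning left to right, the best length ending at each element is: 1→1, 18→2, 12→2, 22→3, 20→3, 21→4, 14→3, 12→3, 12→4, 1→2, 13→5, 3→3, 15→6, 7→4, 21→7, 11→5, 21→8, 6→4, 19→7.
So the longest non-decreasing subsequence has length 8, e.g. 1, 12, 12, 12, 13, 15, 21, 21.

8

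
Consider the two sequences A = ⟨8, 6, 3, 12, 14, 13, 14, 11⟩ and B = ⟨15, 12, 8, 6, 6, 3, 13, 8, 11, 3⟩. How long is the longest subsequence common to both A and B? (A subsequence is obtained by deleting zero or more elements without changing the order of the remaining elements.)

5

A longest common subsequence is 8, 6, 3, 13, 11 (length 5); the LCS DP confirms no longer common subsequence exists.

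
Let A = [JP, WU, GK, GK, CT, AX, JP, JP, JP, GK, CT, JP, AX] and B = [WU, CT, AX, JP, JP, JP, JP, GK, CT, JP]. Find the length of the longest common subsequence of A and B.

9

A longest common subsequence is WU, CT, AX, JP, JP, JP, GK, CT, JP (length 9); the LCS DP confirms no longer common subsequence exists.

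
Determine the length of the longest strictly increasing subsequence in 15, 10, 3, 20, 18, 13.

Scanning left to right, the best length ending at each element is: 15→1, 10→1, 3→1, 20→2, 18→2, 13→2.
So the longest increasing subsequence has length 2, e.g. 15, 20.

2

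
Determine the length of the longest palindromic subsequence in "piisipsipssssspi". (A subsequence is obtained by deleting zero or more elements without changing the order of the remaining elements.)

Using dp[i][j] = 2 + dp[i+1][j−1] if the ends match, else max(dp[i+1][j], dp[i][j−1]):
dp[1][16] = 10. A witness is ipsssssspi at positions 2,6,7,10,11,12,13,14,15,16.

10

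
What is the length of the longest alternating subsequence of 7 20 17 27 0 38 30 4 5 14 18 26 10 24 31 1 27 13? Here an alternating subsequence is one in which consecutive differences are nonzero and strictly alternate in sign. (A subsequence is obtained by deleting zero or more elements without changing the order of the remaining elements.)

A longest alternating subsequence is 7, 20, 17, 27, 0, 38, 4, 14, 10, 24, 1, 27, 13 (positions 1,2,3,4,5,6,8,10,13,14,16,17,18); its 12 consecutive differences strictly alternate in sign, and length 13 is optimal.

13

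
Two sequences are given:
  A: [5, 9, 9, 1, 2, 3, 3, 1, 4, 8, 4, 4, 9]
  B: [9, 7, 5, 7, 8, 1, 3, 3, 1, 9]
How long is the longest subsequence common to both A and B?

A longest common subsequence is 5, 1, 3, 3, 1, 9 (length 6); the LCS DP confirms no longer common subsequence exists.

6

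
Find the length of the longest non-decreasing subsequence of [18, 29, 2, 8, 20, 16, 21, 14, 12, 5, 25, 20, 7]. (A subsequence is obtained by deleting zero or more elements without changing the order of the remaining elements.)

Scanning left to right, the best length ending at each element is: 18→1, 29→2, 2→1, 8→2, 20→3, 16→3, 21→4, 14→3, 12→3, 5→2, 25→5, 20→4, 7→3.
So the longest non-decreasing subsequence has length 5, e.g. 2, 8, 20, 21, 25.

5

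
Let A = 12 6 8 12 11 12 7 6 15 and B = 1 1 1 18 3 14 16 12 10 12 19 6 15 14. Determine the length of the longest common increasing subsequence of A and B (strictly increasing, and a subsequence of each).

A longest common strictly increasing subsequence is 12, 15 (length 2); it appears in order in both A and B, and no longer such subsequence exists.

2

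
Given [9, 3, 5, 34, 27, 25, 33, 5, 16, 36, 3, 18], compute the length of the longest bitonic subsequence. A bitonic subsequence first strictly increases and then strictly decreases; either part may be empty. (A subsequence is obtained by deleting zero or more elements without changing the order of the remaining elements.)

7

Let inc[i] be the LIS ending at i and dec[i] the longest strictly decreasing subsequence starting at i. inc = [1, 1, 2, 3, 3, 3, 4, 2, 3, 5, 1, 4], dec = [3, 1, 2, 5, 4, 3, 3, 2, 2, 2, 1, 1].
max_i inc[i]+dec[i]−1 = 7, with one witness 3, 5, 34, 27, 25, 16, 3.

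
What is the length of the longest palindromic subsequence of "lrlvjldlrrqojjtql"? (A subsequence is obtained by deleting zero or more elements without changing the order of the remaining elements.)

One longest palindromic subsequence is ljldljl (positions 1,5,6,7,8,14,17); it reads the same forward and backward, and the interval DP gives dp[1][17] = 7.

7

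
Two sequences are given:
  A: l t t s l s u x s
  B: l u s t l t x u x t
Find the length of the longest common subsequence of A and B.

5

Backtracking the LCS table gives one alignment: l (A1,B1) → t (A2,B4) → t (A3,B6) → u (A7,B8) → x (A8,B9).
So the longest common subsequence has length 5.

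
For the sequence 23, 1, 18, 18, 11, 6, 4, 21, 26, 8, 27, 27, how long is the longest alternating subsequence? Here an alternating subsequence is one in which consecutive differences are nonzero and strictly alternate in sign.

7

A longest alternating subsequence is 23, 1, 18, 11, 21, 8, 27 (positions 1,2,3,5,8,10,11); its 6 consecutive differences strictly alternate in sign, and length 7 is optimal.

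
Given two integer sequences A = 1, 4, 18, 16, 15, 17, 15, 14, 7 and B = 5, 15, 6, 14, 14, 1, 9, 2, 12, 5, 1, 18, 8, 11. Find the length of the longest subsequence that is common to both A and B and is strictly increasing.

2

For each value that appears in both, track the longest common increasing run ending there.
The best achievable length is 2; one witness is 1, 18 (A-positions 1,3, B-positions 6,12).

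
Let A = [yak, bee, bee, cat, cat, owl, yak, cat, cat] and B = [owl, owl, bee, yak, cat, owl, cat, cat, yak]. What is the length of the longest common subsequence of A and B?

5

A longest common subsequence is yak, cat, owl, cat, cat (length 5); the LCS DP confirms no longer common subsequence exists.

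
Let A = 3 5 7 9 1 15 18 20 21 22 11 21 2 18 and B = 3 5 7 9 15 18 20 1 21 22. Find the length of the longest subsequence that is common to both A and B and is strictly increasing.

9

A longest common strictly increasing subsequence is 3, 5, 7, 9, 15, 18, 20, 21, 22 (length 9); it appears in order in both A and B, and no longer such subsequence exists.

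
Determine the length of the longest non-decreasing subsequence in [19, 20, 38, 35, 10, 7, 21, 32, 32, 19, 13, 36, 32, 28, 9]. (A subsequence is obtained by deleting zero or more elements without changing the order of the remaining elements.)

Scanning left to right, the best length ending at each element is: 19→1, 20→2, 38→3, 35→3, 10→1, 7→1, 21→3, 32→4, 32→5, 19→2, 13→2, 36→6, 32→6, 28→4, 9→2.
So the longest non-decreasing subsequence has length 6, e.g. 19, 20, 21, 32, 32, 36.

6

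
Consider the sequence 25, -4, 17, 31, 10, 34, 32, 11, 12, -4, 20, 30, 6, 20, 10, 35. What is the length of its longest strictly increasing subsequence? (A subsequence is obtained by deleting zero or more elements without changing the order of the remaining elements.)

One longest increasing subsequence is -4, 10, 11, 12, 20, 30, 35 (positions 2,5,8,9,11,12,16), of length 7; no longer one exists.

7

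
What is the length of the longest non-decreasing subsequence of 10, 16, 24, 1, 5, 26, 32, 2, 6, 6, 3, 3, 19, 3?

5

One longest non-decreasing subsequence is 10, 16, 24, 26, 32 (positions 1,2,3,6,7), of length 5; no longer one exists.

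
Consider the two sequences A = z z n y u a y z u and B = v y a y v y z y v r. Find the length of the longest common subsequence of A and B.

A longest common subsequence is yayz (length 4); the LCS DP confirms no longer common subsequence exists.

4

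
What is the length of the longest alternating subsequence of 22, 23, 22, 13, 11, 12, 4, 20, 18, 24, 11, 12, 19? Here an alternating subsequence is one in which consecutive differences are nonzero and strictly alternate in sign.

A longest alternating subsequence is 22, 23, 11, 12, 4, 20, 18, 24, 11, 12 (positions 1,2,5,6,7,8,9,10,11,12); its 9 consecutive differences strictly alternate in sign, and length 10 is optimal.

10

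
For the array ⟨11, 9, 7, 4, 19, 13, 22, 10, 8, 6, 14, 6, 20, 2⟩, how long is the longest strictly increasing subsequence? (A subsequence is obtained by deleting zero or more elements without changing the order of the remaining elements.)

4

One longest increasing subsequence is 11, 13, 14, 20 (positions 1,6,11,13), of length 4; no longer one exists.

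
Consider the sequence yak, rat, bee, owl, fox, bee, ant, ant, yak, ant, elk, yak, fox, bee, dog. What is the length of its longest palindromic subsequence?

7

One longest palindromic subsequence is bee fox yak elk yak fox bee (positions 3,5,9,11,12,13,14); it reads the same forward and backward, and the interval DP gives dp[1][15] = 7.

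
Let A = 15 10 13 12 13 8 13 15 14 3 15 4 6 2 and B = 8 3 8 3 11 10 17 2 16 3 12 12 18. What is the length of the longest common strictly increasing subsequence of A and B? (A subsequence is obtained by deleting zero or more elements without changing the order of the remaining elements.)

2

A longest common strictly increasing subsequence is 10, 12 (length 2); it appears in order in both A and B, and no longer such subsequence exists.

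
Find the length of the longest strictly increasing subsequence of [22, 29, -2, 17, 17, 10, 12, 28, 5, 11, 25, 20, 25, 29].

6

One longest increasing subsequence is -2, 10, 12, 20, 25, 29 (positions 3,6,7,12,13,14), of length 6; no longer one exists.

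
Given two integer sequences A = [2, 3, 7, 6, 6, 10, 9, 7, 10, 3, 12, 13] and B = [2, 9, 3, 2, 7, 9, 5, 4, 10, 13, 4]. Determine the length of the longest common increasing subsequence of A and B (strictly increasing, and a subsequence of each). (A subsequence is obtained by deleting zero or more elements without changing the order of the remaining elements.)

A longest common strictly increasing subsequence is 2, 3, 7, 9, 10, 13 (length 6); it appears in order in both A and B, and no longer such subsequence exists.

6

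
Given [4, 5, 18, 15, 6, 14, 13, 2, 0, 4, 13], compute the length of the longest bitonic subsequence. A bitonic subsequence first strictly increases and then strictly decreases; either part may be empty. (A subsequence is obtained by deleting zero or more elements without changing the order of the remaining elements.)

One longest bitonic subsequence is 4, 5, 18, 15, 14, 13, 2, 0 (positions 1,2,3,4,6,7,8,9): it rises to 18 then falls. Length 8 is optimal.

8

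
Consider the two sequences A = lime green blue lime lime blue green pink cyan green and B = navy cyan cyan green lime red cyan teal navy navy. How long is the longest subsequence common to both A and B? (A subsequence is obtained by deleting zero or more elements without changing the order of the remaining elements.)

3

Backtracking the LCS table gives one alignment: green (A2,B4) → lime (A4,B5) → cyan (A9,B7).
So the longest common subsequence has length 3.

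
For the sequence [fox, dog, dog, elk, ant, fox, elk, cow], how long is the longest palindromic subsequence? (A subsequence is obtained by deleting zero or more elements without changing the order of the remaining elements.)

4

Using dp[i][j] = 2 + dp[i+1][j−1] if the ends match, else max(dp[i+1][j], dp[i][j−1]):
dp[1][8] = 4. A witness is fox dog dog fox at positions 1,2,3,6.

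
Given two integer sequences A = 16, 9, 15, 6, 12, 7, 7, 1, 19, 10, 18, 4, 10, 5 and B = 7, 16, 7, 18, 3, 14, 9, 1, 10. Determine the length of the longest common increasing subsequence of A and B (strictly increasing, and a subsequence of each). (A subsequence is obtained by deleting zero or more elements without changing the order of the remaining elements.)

2

For each value that appears in both, track the longest common increasing run ending there.
The best achievable length is 2; one witness is 7, 18 (A-positions 6,11, B-positions 1,4).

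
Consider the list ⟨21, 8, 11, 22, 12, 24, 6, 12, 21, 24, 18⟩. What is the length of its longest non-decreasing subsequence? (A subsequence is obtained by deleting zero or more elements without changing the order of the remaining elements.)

One longest non-decreasing subsequence is 8, 11, 12, 12, 21, 24 (positions 2,3,5,8,9,10), of length 6; no longer one exists.

6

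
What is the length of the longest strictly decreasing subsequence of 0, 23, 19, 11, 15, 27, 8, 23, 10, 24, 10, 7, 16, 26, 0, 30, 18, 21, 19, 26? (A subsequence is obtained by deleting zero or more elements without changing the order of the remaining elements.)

Scanning left to right, the best length ending at each element is: 0→1, 23→1, 19→2, 11→3, 15→3, 27→1, 8→4, 23→2, 10→4, 24→2, 10→4, 7→5, 16→3, 26→2, 0→6, 30→1, 18→3, 21→3, 19→4, 26→2.
So the longest decreasing subsequence has length 6, e.g. 23, 19, 11, 8, 7, 0.

6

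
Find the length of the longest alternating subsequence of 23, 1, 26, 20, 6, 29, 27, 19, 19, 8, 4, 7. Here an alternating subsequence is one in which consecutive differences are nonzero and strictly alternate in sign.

Track the best alternating length ending on an up-step vs a down-step at each position: up/down = 1/1, 1/2, 3/1, 3/4, 3/4, 5/1, 5/6, 5/6, 5/6, 5/6, 3/6, 7/6.
The maximum over both is 7; one such subsequence is 23, 1, 26, 20, 29, 4, 7.

7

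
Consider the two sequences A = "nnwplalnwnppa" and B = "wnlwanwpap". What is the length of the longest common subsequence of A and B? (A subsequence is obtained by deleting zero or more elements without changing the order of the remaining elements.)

7

Backtracking the LCS table gives one alignment: n (A1,B2) → w (A3,B4) → a (A6,B5) → n (A8,B6) → w (A9,B7) → p (A11,B8) → p (A12,B10).
So the longest common subsequence has length 7.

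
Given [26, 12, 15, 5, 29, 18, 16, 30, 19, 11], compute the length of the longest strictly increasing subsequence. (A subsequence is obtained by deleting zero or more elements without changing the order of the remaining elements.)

4

One longest increasing subsequence is 12, 15, 29, 30 (positions 2,3,5,8), of length 4; no longer one exists.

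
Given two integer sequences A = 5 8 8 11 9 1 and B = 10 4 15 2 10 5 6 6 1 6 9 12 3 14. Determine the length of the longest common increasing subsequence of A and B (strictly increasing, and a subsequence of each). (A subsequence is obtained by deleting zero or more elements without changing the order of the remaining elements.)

A longest common strictly increasing subsequence is 5, 9 (length 2); it appears in order in both A and B, and no longer such subsequence exists.

2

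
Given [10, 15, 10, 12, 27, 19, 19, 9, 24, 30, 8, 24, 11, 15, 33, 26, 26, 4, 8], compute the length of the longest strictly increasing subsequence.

6

Let dp[i] be the longest increasing subsequence ending at position i. Then dp = [1, 2, 1, 2, 3, 3, 3, 1, 4, 5, 1, 4, 2, 3, 6, 5, 5, 1, 2].
The maximum is 6; one witness is 10, 15, 19, 24, 30, 33 at positions 1,2,6,9,10,15.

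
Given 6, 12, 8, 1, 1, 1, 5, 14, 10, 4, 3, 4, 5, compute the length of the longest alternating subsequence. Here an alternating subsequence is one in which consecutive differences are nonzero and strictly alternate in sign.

6

A longest alternating subsequence is 6, 12, 1, 5, 3, 4 (positions 1,2,4,7,11,12); its 5 consecutive differences strictly alternate in sign, and length 6 is optimal.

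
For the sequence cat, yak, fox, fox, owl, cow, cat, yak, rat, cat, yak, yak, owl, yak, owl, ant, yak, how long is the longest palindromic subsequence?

One longest palindromic subsequence is yak owl yak yak yak yak owl yak (positions 2,5,8,11,12,14,15,17); it reads the same forward and backward, and the interval DP gives dp[1][17] = 8.

8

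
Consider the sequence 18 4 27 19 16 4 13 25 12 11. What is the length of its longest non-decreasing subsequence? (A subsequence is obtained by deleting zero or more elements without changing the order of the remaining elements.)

Let dp[i] be the longest non-decreasing subsequence ending at position i. Then dp = [1, 1, 2, 2, 2, 2, 3, 4, 3, 3].
The maximum is 4; one witness is 4, 4, 13, 25 at positions 2,6,7,8.

4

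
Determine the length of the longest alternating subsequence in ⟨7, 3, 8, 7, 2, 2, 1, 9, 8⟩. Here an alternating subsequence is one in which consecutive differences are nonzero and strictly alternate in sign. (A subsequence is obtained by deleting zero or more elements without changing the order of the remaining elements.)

6

A longest alternating subsequence is 7, 3, 8, 7, 9, 8 (positions 1,2,3,4,8,9); its 5 consecutive differences strictly alternate in sign, and length 6 is optimal.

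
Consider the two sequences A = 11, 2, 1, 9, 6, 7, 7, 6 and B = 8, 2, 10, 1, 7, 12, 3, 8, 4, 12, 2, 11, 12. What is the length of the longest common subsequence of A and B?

Backtracking the LCS table gives one alignment: 2 (A2,B2) → 1 (A3,B4) → 7 (A6,B5).
So the longest common subsequence has length 3.

3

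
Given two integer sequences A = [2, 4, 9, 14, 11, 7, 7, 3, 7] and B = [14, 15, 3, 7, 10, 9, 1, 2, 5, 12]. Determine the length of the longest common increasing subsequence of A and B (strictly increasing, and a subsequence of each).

2

A longest common strictly increasing subsequence is 3, 7 (length 2); it appears in order in both A and B, and no longer such subsequence exists.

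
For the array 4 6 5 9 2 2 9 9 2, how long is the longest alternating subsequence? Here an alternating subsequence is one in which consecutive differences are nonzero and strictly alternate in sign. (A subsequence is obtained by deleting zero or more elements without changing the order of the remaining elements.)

A longest alternating subsequence is 4, 6, 5, 9, 2, 9, 2 (positions 1,2,3,4,5,7,9); its 6 consecutive differences strictly alternate in sign, and length 7 is optimal.

7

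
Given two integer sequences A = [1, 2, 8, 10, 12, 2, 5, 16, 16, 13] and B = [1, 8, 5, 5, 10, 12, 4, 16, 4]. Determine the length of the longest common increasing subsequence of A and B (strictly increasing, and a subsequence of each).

5

A longest common strictly increasing subsequence is 1, 8, 10, 12, 16 (length 5); it appears in order in both A and B, and no longer such subsequence exists.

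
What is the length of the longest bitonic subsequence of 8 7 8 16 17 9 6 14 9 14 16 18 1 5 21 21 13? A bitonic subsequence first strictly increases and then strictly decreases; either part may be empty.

8

Let inc[i] be the LIS ending at i and dec[i] the longest strictly decreasing subsequence starting at i. inc = [1, 1, 2, 3, 4, 3, 1, 4, 3, 4, 5, 6, 1, 2, 7, 7, 4], dec = [4, 3, 3, 4, 4, 3, 2, 3, 2, 2, 2, 2, 1, 1, 2, 2, 1].
max_i inc[i]+dec[i]−1 = 8, with one witness 7, 8, 9, 14, 16, 18, 21, 13.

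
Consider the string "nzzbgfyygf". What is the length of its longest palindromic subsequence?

4

One longest palindromic subsequence is fyyf (positions 6,7,8,10); it reads the same forward and backward, and the interval DP gives dp[1][10] = 4.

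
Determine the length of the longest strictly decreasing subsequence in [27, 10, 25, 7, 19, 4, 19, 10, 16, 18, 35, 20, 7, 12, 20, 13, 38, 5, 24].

6

Let dp[i] be the longest decreasing subsequence ending at position i. Then dp = [1, 2, 2, 3, 3, 4, 3, 4, 4, 4, 1, 3, 5, 5, 3, 5, 1, 6, 3].
The maximum is 6; one witness is 27, 25, 19, 10, 7, 5 at positions 1,3,5,8,13,18.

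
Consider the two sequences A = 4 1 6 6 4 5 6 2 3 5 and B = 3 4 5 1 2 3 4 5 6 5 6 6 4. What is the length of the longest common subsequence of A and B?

Backtracking the LCS table gives one alignment: 4 (A1,B2) → 1 (A2,B4) → 4 (A5,B7) → 5 (A6,B8) → 6 (A7,B9) → 5 (A10,B10).
So the longest common subsequence has length 6.

6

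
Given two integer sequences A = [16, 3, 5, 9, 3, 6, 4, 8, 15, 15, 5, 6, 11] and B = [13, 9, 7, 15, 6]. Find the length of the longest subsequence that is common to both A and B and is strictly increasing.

2

A longest common strictly increasing subsequence is 9, 15 (length 2); it appears in order in both A and B, and no longer such subsequence exists.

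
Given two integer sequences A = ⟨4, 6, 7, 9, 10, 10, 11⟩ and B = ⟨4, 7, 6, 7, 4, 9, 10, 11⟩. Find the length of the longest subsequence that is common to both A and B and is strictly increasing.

6

A longest common strictly increasing subsequence is 4, 6, 7, 9, 10, 11 (length 6); it appears in order in both A and B, and no longer such subsequence exists.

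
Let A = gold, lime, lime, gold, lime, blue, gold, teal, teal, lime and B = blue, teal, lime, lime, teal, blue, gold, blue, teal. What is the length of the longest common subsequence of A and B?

5

Backtracking the LCS table gives one alignment: lime (A2,B3) → lime (A3,B4) → gold (A4,B7) → blue (A6,B8) → teal (A9,B9).
So the longest common subsequence has length 5.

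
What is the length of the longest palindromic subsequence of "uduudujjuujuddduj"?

12

One longest palindromic subsequence is uddujuujuddu (positions 1,2,5,6,7,9,10,11,12,14,15,16); it reads the same forward and backward, and the interval DP gives dp[1][17] = 12.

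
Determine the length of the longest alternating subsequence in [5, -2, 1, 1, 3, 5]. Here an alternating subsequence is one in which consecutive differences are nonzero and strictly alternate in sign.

3

A longest alternating subsequence is 5, -2, 1 (positions 1,2,3); its 2 consecutive differences strictly alternate in sign, and length 3 is optimal.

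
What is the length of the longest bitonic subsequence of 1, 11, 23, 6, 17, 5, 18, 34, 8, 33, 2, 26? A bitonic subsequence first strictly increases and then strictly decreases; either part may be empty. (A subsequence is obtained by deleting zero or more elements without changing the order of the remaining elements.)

7

One longest bitonic subsequence is 1, 11, 17, 18, 34, 33, 26 (positions 1,2,5,7,8,10,12): it rises to 34 then falls. Length 7 is optimal.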